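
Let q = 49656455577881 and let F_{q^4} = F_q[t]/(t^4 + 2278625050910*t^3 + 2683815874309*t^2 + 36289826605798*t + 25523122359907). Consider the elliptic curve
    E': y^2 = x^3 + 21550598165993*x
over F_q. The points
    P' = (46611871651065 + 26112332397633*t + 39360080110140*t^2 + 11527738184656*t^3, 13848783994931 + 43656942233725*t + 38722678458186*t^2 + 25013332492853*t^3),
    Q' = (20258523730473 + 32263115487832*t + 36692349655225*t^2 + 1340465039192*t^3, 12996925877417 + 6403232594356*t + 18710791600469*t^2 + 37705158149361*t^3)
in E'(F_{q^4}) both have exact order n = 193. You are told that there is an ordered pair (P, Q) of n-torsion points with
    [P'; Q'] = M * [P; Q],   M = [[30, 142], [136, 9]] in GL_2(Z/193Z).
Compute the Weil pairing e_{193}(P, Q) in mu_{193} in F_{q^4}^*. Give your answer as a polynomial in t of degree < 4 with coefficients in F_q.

45163498737227 + 46681653554898*t + 28863162995832*t^2 + 26904227743437*t^3

Since e_{193}(P,P)=e_{193}(Q,Q)=1 and e_{193}(Q,P)=e_{193}(P,Q)^{-1}, expanding e_{193}(30*P + 142*Q,136*P + 9*Q) leaves e(P,Q)^det(M).
det(M) mod 193 = 65; its inverse in (Z/193)^* is 98 (check: 65*98 mod 193 = 1).
Build f_{193,P'} and f_{193,Q'} via the 8-bit ladder of 193=11000001_2; evaluate at shifted divisors; quotient in F_{49656455577881^4}.
Miller gives e_{193}(P',Q') = 14867059639227 + 3060776379090*t + 9343286232533*t^2 + 33301068562145*t^3 in F_{49656455577881^4}.
e_{193}(P,Q) = (14867059639227 + 3060776379090*t + 9343286232533*t^2 + 33301068562145*t^3)^{98} = 45163498737227 + 46681653554898*t + 28863162995832*t^2 + 26904227743437*t^3.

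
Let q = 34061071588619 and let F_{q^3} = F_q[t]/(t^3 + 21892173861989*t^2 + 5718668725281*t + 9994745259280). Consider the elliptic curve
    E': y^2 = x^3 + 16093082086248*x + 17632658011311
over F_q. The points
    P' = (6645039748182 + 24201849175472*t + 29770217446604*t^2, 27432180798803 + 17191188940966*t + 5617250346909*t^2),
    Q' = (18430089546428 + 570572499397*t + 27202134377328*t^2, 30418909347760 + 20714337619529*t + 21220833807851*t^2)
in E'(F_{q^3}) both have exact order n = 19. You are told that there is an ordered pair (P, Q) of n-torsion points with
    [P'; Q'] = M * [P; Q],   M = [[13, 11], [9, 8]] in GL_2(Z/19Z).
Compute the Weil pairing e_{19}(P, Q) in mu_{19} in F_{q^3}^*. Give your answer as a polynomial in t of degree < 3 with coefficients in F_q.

14215890615160 + 31328434521608*t + 2487987649267*t^2

e_{19} is bilinear + alternating on E[19], so e_{19}(13*P + 11*Q, 9*P + 8*Q) = e_{19}(P,Q)^(13*8-11*9).
det(M) mod 19 = 5; its inverse in (Z/19)^* is 4 (check: 5*4 mod 19 = 1).
n = 19 = (10011)_2 (5 bits, wt 3); accumulate f_{19,P'}(Q'+S)/f_{19,P'}(S) along the 4-step ladder.
So e_{19}(P',Q') = 33471024982371 + 15311172804505*t + 5973915608122*t^2.
(33471024982371 + 15311172804505*t + 5973915608122*t^2)^{4} mod (34061071588619,f) = 14215890615160 + 31328434521608*t + 2487987649267*t^2.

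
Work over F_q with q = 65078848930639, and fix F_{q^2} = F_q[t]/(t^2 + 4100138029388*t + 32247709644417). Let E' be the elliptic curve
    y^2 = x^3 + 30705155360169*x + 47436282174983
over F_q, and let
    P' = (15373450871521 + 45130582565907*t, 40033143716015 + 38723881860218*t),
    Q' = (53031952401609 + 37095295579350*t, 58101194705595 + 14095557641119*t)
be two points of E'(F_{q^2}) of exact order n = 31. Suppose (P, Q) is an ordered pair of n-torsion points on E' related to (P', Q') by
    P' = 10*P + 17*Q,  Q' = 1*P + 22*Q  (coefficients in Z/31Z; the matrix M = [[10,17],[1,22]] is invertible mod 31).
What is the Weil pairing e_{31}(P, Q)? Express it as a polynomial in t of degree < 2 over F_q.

The 31-Weil pairing on E[31] over F_{65078848930639} is alternating-bilinear: e_{31}(P',Q') = e_{31}(P,Q)^det(M).
Hence e(P,Q) = e(P',Q')^{11} where 11 = 17^{-1} mod 31.
Build f_{31,P'} and f_{31,Q'} via the 5-bit ladder of 31=11111_2; evaluate at shifted divisors; quotient in F_{65078848930639^2}.
f_P(D_Q)/f_Q(D_P) = 11458559739795 + 37696638000338*t.
e_{31}(P,Q) = (11458559739795 + 37696638000338*t)^{11} = 14699151149293 + 48670650901335*t.

14699151149293 + 48670650901335*t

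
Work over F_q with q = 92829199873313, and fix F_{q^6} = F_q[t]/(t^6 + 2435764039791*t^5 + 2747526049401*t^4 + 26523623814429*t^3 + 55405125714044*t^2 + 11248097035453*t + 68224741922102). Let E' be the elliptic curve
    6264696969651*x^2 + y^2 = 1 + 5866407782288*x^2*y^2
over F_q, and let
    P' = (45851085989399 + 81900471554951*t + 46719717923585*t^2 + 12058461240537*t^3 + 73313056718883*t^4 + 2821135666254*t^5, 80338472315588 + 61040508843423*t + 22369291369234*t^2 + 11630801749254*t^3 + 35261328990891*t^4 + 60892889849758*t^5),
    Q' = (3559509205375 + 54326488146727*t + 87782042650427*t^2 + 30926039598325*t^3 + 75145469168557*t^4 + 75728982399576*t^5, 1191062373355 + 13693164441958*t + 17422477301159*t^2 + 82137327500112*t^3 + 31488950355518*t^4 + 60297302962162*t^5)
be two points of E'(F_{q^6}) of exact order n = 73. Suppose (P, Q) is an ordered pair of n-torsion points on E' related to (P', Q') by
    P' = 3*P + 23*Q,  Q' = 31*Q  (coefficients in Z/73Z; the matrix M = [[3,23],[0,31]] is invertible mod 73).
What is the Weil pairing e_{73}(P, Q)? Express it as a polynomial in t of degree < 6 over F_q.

Alternating bilinearity on E[73] (values in mu_{73} in F_{92829199873313^6}) gives e(P',Q') = e(P,Q)^det(M).
So e_{73}(P,Q) = e_{73}(P',Q')^{11}, since 20*11 = 1 mod 73.
Edwards->Montgomery: u=(1+y)/(1-y), v=u/x -> 54851429828945v^2=u^3+25868507207481u^2+u; then x_W=23306872265169u+79379517353084: y^2=x^3+63166780302617*x.
Run Miller on y^2=x^3+63166780302617*x over F_{92829199873313}: ladder 1001001 (7 bits); e = f_P(D_Q)/f_Q(D_P).
The quotient is 70747122843803 + 33252959684599*t + 69452612747956*t^2 + 52573060520198*t^3 + 85935873423965*t^4 + 52697775528335*t^5.
Hence e(P,Q) = 35914029894503 + 88179967385187*t + 54751363123877*t^2 + 13956098475977*t^3 + 34230972046115*t^4 + 23739799092060*t^5 in F_{92829199873313^6}^*.

35914029894503 + 88179967385187*t + 54751363123877*t^2 + 13956098475977*t^3 + 34230972046115*t^4 + 23739799092060*t^5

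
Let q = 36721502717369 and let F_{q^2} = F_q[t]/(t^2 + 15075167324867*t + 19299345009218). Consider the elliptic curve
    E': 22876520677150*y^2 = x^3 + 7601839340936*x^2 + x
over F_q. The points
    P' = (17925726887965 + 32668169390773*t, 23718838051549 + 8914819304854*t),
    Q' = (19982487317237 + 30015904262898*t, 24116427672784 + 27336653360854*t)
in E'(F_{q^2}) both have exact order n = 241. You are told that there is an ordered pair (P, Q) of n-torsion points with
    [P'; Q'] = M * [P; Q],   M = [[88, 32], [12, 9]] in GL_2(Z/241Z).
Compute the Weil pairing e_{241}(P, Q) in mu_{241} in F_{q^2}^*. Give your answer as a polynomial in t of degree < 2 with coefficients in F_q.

Under M = [[88,32],[12,9]] in GL_2(Z/241), e_{241}(P',Q') = e_{241}(P,Q)^(88*9-32*12 mod 241).
So e_{241}(P,Q) = e_{241}(P',Q')^{127}, since 167*127 = 1 mod 241.
Undo Montgomery via alpha=25324164306317, beta=6055150256228: (a',b')=(8488702181656,0) over F_{36721502717369}.
8-bit Miller (11110001) on E'/F_{36721502717369} with a'=8488702181656, b'=0: accumulate tangent/chord ratios at Q'+S and P'+S'.
The quotient is 17329969691559 + 12656609798748*t.
Raise to 127: e(P,Q) = 9716737770349 + 26455338669763*t in mu_{241}.

9716737770349 + 26455338669763*t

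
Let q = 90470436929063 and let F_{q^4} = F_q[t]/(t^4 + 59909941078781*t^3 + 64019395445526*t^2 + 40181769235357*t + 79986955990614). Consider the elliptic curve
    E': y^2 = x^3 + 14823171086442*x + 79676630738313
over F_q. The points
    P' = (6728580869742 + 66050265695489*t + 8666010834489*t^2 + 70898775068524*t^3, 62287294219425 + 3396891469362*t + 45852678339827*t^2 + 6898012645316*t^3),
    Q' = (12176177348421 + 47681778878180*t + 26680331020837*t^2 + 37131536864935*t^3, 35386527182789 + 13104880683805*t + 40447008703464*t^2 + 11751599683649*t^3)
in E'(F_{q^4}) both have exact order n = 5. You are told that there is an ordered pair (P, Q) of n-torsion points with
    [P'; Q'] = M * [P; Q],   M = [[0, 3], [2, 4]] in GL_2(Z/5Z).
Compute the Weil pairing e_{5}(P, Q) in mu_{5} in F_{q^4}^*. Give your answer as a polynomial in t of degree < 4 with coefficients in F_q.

4338336377999 + 25017617288805*t + 11302405981480*t^2 + 13573987895357*t^3

Under M = [[0,3],[2,4]] in GL_2(Z/5), e_{5}(P',Q') = e_{5}(P,Q)^(0*4-3*2 mod 5).
det M = 0*4 - 3*2 = -6 = 4 (mod 5); 4^{-1} = 4 (mod 5).
n = 5 = (101)_2 (3 bits, wt 2); accumulate f_{5,P'}(Q'+S)/f_{5,P'}(S) along the 2-step ladder.
e_{5}(P',Q') = 27547139519414 + 74044107093785*t + 78739937236123*t^2 + 88699753719601*t^3.
Hence e(P,Q) = 4338336377999 + 25017617288805*t + 11302405981480*t^2 + 13573987895357*t^3 in F_{90470436929063^4}^*.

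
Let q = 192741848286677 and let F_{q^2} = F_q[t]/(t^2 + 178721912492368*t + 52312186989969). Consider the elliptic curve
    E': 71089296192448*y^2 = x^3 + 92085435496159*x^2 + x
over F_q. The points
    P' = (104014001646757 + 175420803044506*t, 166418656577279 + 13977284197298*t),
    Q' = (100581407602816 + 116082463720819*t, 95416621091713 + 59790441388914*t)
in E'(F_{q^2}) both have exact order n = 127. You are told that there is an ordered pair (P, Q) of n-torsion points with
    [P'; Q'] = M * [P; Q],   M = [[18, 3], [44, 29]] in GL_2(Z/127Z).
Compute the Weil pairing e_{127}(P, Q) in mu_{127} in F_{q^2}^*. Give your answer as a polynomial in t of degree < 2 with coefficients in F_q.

138657509923666 + 176512766476864*t

Under M = [[18,3],[44,29]] in GL_2(Z/127), e_{127}(P',Q') = e_{127}(P,Q)^(18*29-3*44 mod 127).
18*29 - 3*44 = 390; reduced mod 127: det = 9, inverse 113.
Set x_W=25901647689585*u+19210982180756, y_W=25901647689585*v; then E': y_W^2=x_W^3+184512093081880*x_W+138075476532424.
Run Miller on y^2=x^3+184512093081880*x+138075476532424 over F_{192741848286677}: ladder 1111111 (7 bits); e = f_P(D_Q)/f_Q(D_P).
e_{127}(P',Q') = 35239032062566 + 110396304375289*t.
Raise to 113: e(P,Q) = 138657509923666 + 176512766476864*t in mu_{127}.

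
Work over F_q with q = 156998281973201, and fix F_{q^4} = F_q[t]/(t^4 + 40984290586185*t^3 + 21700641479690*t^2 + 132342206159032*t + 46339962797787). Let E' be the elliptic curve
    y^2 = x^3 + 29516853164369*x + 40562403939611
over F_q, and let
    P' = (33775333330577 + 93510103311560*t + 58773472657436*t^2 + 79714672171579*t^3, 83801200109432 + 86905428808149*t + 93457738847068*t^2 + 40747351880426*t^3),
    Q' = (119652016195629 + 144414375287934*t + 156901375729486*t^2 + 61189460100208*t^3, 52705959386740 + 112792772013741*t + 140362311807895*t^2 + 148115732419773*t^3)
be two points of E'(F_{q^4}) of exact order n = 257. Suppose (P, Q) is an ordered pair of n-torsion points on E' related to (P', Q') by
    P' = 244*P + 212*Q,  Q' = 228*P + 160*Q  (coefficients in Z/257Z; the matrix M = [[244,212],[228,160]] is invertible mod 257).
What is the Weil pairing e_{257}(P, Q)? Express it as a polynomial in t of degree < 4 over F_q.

133361570367572 + 23539138008956*t + 63087749570801*t^2 + 64541842206723*t^3

The 257-Weil pairing on E[257] over F_{156998281973201} is alternating-bilinear: e_{257}(P',Q') = e_{257}(P,Q)^det(M).
Hence e(P,Q) = e(P',Q')^{146} where 146 = 213^{-1} mod 257.
Double-and-add over 100000001: 9-1 doublings, 2-1 additions; each step l_{T,T}/v_{2T} or l_{T,P'}/v at Q'+S for random S.
f_P(D_Q)/f_Q(D_P) = 146341832658057 + 75946859035217*t + 130920212759085*t^2 + 89966281928306*t^3.
e_{257}(P,Q) = (146341832658057 + 75946859035217*t + 130920212759085*t^2 + 89966281928306*t^3)^{146} = 133361570367572 + 23539138008956*t + 63087749570801*t^2 + 64541842206723*t^3.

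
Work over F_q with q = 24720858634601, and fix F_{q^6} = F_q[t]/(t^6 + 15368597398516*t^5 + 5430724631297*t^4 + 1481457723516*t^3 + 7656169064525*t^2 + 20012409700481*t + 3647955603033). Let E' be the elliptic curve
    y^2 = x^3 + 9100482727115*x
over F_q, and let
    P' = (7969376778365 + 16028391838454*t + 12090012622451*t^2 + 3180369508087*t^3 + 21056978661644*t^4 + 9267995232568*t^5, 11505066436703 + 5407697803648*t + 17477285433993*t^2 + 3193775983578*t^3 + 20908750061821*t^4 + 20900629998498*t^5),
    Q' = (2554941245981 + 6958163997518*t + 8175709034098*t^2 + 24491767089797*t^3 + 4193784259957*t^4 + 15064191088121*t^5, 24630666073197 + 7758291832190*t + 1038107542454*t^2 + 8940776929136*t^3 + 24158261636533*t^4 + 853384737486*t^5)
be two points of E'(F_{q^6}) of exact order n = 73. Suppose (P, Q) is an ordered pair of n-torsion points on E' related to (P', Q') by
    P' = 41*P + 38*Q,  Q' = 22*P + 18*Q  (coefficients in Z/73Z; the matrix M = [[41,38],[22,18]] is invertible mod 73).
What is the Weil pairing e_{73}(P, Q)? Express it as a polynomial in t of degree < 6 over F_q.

12255843088927 + 7126062562091*t + 7351241551635*t^2 + 2803321076912*t^3 + 4717549750927*t^4 + 10335538066582*t^5

e_{73}(aP+bQ,cP+dQ) = e_{73}(P,Q)^(ad-bc); with (a,b,c,d)=(41,38,22,18) this gives the det-73 law.
Hence e(P,Q) = e(P',Q')^{35} where 35 = 48^{-1} mod 73.
Build f_{73,P'} and f_{73,Q'} via the 7-bit ladder of 73=1001001_2; evaluate at shifted divisors; quotient in F_{24720858634601^6}.
Result: e(P',Q') = 856531568381 + 7451501715221*t + 14660652829906*t^2 + 22695479383865*t^3 + 2235646285940*t^4 + 3623548528066*t^5.
(856531568381 + 7451501715221*t + 14660652829906*t^2 + 22695479383865*t^3 + 2235646285940*t^4 + 3623548528066*t^5)^{35} mod (24720858634601,f) = 12255843088927 + 7126062562091*t + 7351241551635*t^2 + 2803321076912*t^3 + 4717549750927*t^4 + 10335538066582*t^5.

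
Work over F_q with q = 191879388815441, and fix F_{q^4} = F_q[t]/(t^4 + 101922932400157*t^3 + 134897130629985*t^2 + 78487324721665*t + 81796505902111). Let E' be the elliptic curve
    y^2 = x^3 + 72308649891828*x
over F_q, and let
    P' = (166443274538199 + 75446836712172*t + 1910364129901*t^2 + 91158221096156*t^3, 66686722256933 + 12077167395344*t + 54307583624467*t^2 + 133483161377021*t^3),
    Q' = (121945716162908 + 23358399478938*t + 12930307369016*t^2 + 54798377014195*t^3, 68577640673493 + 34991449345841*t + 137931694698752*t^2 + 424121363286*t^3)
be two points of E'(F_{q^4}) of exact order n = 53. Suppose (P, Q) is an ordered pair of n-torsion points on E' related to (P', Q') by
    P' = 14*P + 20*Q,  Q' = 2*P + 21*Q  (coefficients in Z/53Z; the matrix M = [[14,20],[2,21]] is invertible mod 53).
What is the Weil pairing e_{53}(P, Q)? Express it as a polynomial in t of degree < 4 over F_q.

e_{53} is bilinear + alternating on E[53], so e_{53}(14*P + 20*Q, 2*P + 21*Q) = e_{53}(P,Q)^(14*21-20*2).
Hence e(P,Q) = e(P',Q')^{24} where 24 = 42^{-1} mod 53.
Miller loop for e_{53} over F_{191879388815441^4}: bits of 53 = 110101; 5 double steps + 3 add steps, l/v at each.
So e_{53}(P',Q') = 45632959108663 + 53589202592802*t + 118400948058607*t^2 + 9832881009957*t^3.
Raise to 24: e(P,Q) = 92755445659682 + 180767778057052*t + 189141326556406*t^2 + 159824807073836*t^3 in mu_{53}.

92755445659682 + 180767778057052*t + 189141326556406*t^2 + 159824807073836*t^3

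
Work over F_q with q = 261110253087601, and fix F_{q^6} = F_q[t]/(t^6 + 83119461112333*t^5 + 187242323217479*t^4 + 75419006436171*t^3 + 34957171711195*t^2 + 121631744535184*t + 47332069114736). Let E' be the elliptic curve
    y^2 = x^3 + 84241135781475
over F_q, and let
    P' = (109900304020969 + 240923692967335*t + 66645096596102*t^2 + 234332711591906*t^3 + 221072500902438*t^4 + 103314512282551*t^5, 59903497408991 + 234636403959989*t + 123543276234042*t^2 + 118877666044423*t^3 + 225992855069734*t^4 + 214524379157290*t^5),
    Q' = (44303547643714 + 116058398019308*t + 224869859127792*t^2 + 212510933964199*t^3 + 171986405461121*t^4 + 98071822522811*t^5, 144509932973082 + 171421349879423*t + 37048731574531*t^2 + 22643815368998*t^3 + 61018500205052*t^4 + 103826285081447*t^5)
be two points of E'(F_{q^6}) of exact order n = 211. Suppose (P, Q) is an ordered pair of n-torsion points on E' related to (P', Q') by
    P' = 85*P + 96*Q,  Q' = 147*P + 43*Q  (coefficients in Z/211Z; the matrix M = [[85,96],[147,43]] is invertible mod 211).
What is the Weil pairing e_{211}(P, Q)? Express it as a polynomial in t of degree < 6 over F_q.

e_{211} is bilinear + alternating on E[211], so e_{211}(85*P + 96*Q, 147*P + 43*Q) = e_{211}(P,Q)^(85*43-96*147).
det(M) mod 211 = 93; its inverse in (Z/211)^* is 59 (check: 93*59 mod 211 = 1).
8-bit Miller (11010011) on E'/F_{261110253087601} with a'=0, b'=84241135781475: accumulate tangent/chord ratios at Q'+S and P'+S'.
The quotient is 166922533537462 + 56837724887977*t + 47023526576902*t^2 + 246808768703234*t^3 + 207096130788531*t^4 + 172313514553860*t^5.
Raise to 59: e(P,Q) = 87537692961851 + 139263284880054*t + 183197064675364*t^2 + 75322529202258*t^3 + 47277710855324*t^4 + 237825044698783*t^5 in mu_{211}.

87537692961851 + 139263284880054*t + 183197064675364*t^2 + 75322529202258*t^3 + 47277710855324*t^4 + 237825044698783*t^5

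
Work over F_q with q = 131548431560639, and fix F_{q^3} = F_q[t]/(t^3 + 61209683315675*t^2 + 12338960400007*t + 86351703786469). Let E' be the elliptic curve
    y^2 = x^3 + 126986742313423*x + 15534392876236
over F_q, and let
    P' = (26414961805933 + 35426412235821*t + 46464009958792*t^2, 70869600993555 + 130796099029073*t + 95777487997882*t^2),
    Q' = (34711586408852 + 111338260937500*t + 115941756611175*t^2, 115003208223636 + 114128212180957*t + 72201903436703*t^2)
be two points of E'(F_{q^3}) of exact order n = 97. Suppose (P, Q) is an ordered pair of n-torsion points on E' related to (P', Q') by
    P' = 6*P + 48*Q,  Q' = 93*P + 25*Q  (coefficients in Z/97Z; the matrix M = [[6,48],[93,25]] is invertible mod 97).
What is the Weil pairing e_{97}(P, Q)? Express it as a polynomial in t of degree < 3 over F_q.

The 97-Weil pairing on E[97] over F_{131548431560639} is alternating-bilinear: e_{97}(P',Q') = e_{97}(P,Q)^det(M).
det(M) mod 97 = 51; its inverse in (Z/97)^* is 78 (check: 51*78 mod 97 = 1).
Build f_{97,P'} and f_{97,Q'} via the 7-bit ladder of 97=1100001_2; evaluate at shifted divisors; quotient in F_{131548431560639^3}.
So e_{97}(P',Q') = 419951874871 + 122056365974819*t + 70740593885587*t^2.
Finally e_{97}(P,Q) = 110263690411462 + 17959518379565*t + 62643277426940*t^2.

110263690411462 + 17959518379565*t + 62643277426940*t^2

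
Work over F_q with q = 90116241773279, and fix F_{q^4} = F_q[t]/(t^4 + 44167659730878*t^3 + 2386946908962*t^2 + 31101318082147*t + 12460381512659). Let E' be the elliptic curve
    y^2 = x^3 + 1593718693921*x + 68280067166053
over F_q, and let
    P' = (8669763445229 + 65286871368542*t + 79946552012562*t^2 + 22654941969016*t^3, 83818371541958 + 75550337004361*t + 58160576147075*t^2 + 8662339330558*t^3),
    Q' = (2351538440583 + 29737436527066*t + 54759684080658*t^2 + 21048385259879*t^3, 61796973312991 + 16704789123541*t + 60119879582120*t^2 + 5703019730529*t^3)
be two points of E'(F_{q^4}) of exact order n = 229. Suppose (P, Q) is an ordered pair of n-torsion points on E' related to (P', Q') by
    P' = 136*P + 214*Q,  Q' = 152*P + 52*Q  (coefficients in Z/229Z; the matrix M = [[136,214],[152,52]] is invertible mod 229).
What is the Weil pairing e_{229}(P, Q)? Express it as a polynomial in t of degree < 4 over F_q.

Since e_{229}(P,P)=e_{229}(Q,Q)=1 and e_{229}(Q,P)=e_{229}(P,Q)^{-1}, expanding e_{229}(136*P + 214*Q,152*P + 52*Q) leaves e(P,Q)^det(M).
det M = 136*52 - 214*152 = -25456 = 192 (mod 229); 192^{-1} = 99 (mod 229).
Build f_{229,P'} and f_{229,Q'} via the 8-bit ladder of 229=11100101_2; evaluate at shifted divisors; quotient in F_{90116241773279^4}.
f_P(D_Q)/f_Q(D_P) = 58532900838750 + 88205631409334*t + 87866813438778*t^2 + 8314303321392*t^3.
e_{229}(P,Q) = (58532900838750 + 88205631409334*t + 87866813438778*t^2 + 8314303321392*t^3)^{99} = 87256157908745 + 84802087889239*t + 3558863445157*t^2 + 68176237444114*t^3.

87256157908745 + 84802087889239*t + 3558863445157*t^2 + 68176237444114*t^3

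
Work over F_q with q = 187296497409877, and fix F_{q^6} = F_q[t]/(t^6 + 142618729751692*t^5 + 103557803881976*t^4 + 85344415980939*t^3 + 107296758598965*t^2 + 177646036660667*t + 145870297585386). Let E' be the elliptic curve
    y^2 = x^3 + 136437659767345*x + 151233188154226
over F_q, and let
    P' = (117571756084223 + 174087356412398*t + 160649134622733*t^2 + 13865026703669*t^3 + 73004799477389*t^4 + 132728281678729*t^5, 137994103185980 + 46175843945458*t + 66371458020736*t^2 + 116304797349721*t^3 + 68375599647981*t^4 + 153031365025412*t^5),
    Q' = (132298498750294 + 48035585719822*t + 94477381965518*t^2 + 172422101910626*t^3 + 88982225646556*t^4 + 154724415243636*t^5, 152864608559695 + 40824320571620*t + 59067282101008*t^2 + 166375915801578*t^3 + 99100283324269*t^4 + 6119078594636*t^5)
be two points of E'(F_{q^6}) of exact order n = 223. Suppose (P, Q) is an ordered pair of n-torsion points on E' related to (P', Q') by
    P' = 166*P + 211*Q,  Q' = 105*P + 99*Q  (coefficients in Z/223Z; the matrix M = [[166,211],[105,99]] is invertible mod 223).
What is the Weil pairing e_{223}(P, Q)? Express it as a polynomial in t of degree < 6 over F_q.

43657434269028 + 118352377136185*t + 57509249012831*t^2 + 154533826263794*t^3 + 63138130052166*t^4 + 80525505110128*t^5

The 223-Weil pairing on E[223] over F_{187296497409877} is alternating-bilinear: e_{223}(P',Q') = e_{223}(P,Q)^det(M).
Hence e(P,Q) = e(P',Q')^{84} where 84 = 77^{-1} mod 223.
Miller loop for e_{223} over F_{187296497409877^6}: bits of 223 = 11011111; 7 double steps + 6 add steps, l/v at each.
Miller gives e_{223}(P',Q') = 61243027455210 + 164241108222668*t + 39564477363371*t^2 + 66644159710797*t^3 + 186835766418458*t^4 + 95873162285309*t^5 in F_{187296497409877^6}.
(61243027455210 + 164241108222668*t + 39564477363371*t^2 + 66644159710797*t^3 + 186835766418458*t^4 + 95873162285309*t^5)^{84} mod (187296497409877,f) = 43657434269028 + 118352377136185*t + 57509249012831*t^2 + 154533826263794*t^3 + 63138130052166*t^4 + 80525505110128*t^5.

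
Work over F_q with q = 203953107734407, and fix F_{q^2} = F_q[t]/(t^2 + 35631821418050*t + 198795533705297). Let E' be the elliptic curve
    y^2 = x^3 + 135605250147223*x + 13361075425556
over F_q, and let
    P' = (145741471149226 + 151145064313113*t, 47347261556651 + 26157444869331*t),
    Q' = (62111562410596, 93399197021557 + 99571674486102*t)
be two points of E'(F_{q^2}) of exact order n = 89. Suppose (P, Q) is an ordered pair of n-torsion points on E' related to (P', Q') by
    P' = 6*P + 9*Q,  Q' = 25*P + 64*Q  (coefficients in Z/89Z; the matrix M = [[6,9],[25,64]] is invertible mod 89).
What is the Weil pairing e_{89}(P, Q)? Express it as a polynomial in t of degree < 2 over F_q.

e_{89}(aP+bQ,cP+dQ) = e_{89}(P,Q)^(ad-bc); with (a,b,c,d)=(6,9,25,64) this gives the det-89 law.
6*64 - 9*25 = 159; reduced mod 89: det = 70, inverse 14.
Run Miller on y^2=x^3+135605250147223*x+13361075425556 over F_{203953107734407}: ladder 1011001 (7 bits); e = f_P(D_Q)/f_Q(D_P).
Miller gives e_{89}(P',Q') = 47562275171177 + 150456595345135*t in F_{203953107734407^2}.
Hence e(P,Q) = 133623568442268 + 188024586260397*t in F_{203953107734407^2}^*.

133623568442268 + 188024586260397*t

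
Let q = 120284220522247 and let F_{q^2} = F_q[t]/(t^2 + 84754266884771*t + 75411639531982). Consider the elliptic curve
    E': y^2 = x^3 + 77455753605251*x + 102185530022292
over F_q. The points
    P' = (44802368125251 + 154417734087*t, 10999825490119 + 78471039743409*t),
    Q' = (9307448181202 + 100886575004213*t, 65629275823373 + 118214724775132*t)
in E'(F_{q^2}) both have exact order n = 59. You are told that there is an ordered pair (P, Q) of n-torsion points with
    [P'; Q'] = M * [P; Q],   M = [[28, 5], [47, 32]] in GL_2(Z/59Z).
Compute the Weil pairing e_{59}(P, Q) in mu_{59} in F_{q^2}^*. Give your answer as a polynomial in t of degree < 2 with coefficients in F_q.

e_{59}(aP+bQ,cP+dQ) = e_{59}(P,Q)^(ad-bc); with (a,b,c,d)=(28,5,47,32) this gives the det-59 law.
28*32 - 5*47 = 661; reduced mod 59: det = 12, inverse 5.
6-bit Miller (111011) on E'/F_{120284220522247} with a'=77455753605251, b'=102185530022292: accumulate tangent/chord ratios at Q'+S and P'+S'.
Result: e(P',Q') = 69526614486280 + 97630750019960*t.
Thus e_{59}(P,Q) = 108301251017240 + 94976633056899*t.

108301251017240 + 94976633056899*t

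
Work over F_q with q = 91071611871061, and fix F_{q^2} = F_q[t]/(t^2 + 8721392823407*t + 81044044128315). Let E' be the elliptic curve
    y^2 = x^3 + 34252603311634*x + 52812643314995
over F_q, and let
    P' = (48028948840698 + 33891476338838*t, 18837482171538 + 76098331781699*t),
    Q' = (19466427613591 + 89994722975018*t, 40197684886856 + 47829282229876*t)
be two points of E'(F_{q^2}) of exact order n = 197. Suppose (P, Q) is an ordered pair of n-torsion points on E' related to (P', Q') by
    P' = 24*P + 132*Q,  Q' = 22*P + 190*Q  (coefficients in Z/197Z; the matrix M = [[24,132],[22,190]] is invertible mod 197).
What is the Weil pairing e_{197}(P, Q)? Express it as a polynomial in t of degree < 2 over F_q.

15199538096155 + 89164853910070*t

Under M = [[24,132],[22,190]] in GL_2(Z/197), e_{197}(P',Q') = e_{197}(P,Q)^(24*190-132*22 mod 197).
det(M) mod 197 = 80; its inverse in (Z/197)^* is 165 (check: 80*165 mod 197 = 1).
Run Miller on y^2=x^3+34252603311634*x+52812643314995 over F_{91071611871061}: ladder 11000101 (8 bits); e = f_P(D_Q)/f_Q(D_P).
The quotient is 15401091812609 + 1882916658886*t.
Raise to 165: e(P,Q) = 15199538096155 + 89164853910070*t in mu_{197}.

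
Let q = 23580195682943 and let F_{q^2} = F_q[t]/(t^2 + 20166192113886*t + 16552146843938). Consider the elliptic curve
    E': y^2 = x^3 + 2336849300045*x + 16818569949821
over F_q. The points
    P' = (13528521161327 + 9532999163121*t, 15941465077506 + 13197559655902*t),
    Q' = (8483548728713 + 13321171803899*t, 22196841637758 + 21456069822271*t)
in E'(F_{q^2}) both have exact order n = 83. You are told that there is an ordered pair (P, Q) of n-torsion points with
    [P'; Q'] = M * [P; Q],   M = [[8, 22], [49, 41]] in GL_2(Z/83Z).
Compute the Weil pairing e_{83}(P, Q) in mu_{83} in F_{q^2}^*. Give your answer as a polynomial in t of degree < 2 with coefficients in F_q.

7407422259337 + 7800464930977*t

The 83-Weil pairing on E[83] over F_{23580195682943} is alternating-bilinear: e_{83}(P',Q') = e_{83}(P,Q)^det(M).
So e_{83}(P,Q) = e_{83}(P',Q')^{55}, since 80*55 = 1 mod 83.
Build f_{83,P'} and f_{83,Q'} via the 7-bit ladder of 83=1010011_2; evaluate at shifted divisors; quotient in F_{23580195682943^2}.
Miller gives e_{83}(P',Q') = 4652633749880 + 9817836180494*t in F_{23580195682943^2}.
Raise to 55: e(P,Q) = 7407422259337 + 7800464930977*t in mu_{83}.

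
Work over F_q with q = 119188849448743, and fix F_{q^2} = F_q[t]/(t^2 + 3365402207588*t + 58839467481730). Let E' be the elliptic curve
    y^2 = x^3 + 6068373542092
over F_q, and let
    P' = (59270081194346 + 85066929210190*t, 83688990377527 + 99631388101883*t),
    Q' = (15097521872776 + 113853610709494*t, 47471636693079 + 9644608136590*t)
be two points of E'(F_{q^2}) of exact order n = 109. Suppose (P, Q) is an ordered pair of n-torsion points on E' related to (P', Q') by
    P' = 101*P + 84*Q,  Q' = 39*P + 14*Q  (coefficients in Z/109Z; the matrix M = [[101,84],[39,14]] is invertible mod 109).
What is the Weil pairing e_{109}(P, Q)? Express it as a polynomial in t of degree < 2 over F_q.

92274006179288 + 103907820789757*t

e_{109}(aP+bQ,cP+dQ) = e_{109}(P,Q)^(ad-bc); with (a,b,c,d)=(101,84,39,14) this gives the det-109 law.
101*14 - 84*39 = -1862; reduced mod 109: det = 100, inverse 12.
Run Miller on y^2=x^3+6068373542092 over F_{119188849448743}: ladder 1101101 (7 bits); e = f_P(D_Q)/f_Q(D_P).
So e_{109}(P',Q') = 75652917017317 + 112619747642278*t.
Raise to 12: e(P,Q) = 92274006179288 + 103907820789757*t in mu_{109}.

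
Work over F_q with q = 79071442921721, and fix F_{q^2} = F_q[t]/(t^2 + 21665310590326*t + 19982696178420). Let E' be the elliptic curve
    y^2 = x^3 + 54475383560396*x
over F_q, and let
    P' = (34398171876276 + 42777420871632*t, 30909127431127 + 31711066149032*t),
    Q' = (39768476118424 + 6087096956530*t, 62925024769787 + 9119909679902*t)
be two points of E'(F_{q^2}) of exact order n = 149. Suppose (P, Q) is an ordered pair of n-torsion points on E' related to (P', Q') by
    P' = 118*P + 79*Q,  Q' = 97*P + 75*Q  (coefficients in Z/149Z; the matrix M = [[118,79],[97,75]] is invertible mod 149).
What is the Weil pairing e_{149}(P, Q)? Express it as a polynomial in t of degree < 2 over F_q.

55086181826581 + 65308097843584*t

Alternating bilinearity on E[149] (values in mu_{149} in F_{79071442921721^2}) gives e(P',Q') = e(P,Q)^det(M).
det(M) mod 149 = 144; its inverse in (Z/149)^* is 119 (check: 144*119 mod 149 = 1).
Double-and-add over 10010101: 8-1 doublings, 4-1 additions; each step l_{T,T}/v_{2T} or l_{T,P'}/v at Q'+S for random S.
Miller gives e_{149}(P',Q') = 79007558697193 + 21700254111826*t in F_{79071442921721^2}.
e_{149}(P,Q) = (79007558697193 + 21700254111826*t)^{119} = 55086181826581 + 65308097843584*t.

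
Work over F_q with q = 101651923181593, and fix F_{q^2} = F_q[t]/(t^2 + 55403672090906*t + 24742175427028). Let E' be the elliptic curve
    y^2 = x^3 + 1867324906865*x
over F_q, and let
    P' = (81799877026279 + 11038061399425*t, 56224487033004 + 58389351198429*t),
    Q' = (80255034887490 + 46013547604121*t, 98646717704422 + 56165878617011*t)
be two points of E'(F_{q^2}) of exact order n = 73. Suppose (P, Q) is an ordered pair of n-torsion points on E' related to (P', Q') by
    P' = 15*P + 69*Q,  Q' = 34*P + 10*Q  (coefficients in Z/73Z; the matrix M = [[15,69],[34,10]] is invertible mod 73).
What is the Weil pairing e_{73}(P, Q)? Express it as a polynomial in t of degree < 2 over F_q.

e_{73}(aP+bQ,cP+dQ) = e_{73}(P,Q)^(ad-bc); with (a,b,c,d)=(15,69,34,10) this gives the det-73 law.
15*10 - 69*34 = -2196; reduced mod 73: det = 67, inverse 12.
Miller loop for e_{73} over F_{101651923181593^2}: bits of 73 = 1001001; 6 double steps + 2 add steps, l/v at each.
f_P(D_Q)/f_Q(D_P) = 75432068888795 + 86864668624102*t.
Finally e_{73}(P,Q) = 21585670725815 + 20251969404956*t.

21585670725815 + 20251969404956*t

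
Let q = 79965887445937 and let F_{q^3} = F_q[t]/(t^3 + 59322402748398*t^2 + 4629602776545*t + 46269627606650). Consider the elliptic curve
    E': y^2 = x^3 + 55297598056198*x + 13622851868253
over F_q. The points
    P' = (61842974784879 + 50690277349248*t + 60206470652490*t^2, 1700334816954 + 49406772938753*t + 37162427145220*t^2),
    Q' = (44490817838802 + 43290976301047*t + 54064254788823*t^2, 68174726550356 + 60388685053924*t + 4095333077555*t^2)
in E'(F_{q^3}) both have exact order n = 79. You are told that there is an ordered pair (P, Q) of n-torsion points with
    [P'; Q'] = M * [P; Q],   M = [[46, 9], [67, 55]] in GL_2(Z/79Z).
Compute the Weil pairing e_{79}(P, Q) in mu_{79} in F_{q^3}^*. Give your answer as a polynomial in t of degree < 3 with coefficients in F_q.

Alternating bilinearity on E[79] (values in mu_{79} in F_{79965887445937^3}) gives e(P',Q') = e(P,Q)^det(M).
So e_{79}(P,Q) = e_{79}(P',Q')^{51}, since 31*51 = 1 mod 79.
Double-and-add over 1001111: 7-1 doublings, 5-1 additions; each step l_{T,T}/v_{2T} or l_{T,P'}/v at Q'+S for random S.
Result: e(P',Q') = 52176694586484 + 29359851229699*t + 46679290407626*t^2.
e_{79}(P,Q) = (52176694586484 + 29359851229699*t + 46679290407626*t^2)^{51} = 49359167359624 + 68320006886227*t + 27197005156949*t^2.

49359167359624 + 68320006886227*t + 27197005156949*t^2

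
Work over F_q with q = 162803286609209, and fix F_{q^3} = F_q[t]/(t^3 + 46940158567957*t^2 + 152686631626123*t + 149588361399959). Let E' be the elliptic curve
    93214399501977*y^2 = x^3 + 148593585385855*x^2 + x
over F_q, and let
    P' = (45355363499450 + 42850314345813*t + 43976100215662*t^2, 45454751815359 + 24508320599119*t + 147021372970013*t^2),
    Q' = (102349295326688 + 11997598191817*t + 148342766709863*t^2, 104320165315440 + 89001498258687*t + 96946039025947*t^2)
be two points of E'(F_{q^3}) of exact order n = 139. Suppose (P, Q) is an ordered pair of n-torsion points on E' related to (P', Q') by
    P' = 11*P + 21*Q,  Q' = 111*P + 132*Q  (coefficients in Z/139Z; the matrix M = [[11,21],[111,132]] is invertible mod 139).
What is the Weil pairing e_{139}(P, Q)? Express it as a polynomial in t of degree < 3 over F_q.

e_{139}(aP+bQ,cP+dQ) = e_{139}(P,Q)^(ad-bc); with (a,b,c,d)=(11,21,111,132) this gives the det-139 law.
11*132 - 21*111 = -879; reduced mod 139: det = 94, inverse 105.
Set x_W=36881195279281*u+117838042164636, y_W=36881195279281*v; then E': y_W^2=x_W^3+134124489661599*x_W+81824601064059.
Run Miller on y^2=x^3+134124489661599*x+81824601064059 over F_{162803286609209}: ladder 10001011 (8 bits); e = f_P(D_Q)/f_Q(D_P).
So e_{139}(P',Q') = 79642783091796 + 69751200596385*t + 142456124290725*t^2.
Thus e_{139}(P,Q) = 11686414583957 + 93906949163476*t + 2400301435736*t^2.

11686414583957 + 93906949163476*t + 2400301435736*t^2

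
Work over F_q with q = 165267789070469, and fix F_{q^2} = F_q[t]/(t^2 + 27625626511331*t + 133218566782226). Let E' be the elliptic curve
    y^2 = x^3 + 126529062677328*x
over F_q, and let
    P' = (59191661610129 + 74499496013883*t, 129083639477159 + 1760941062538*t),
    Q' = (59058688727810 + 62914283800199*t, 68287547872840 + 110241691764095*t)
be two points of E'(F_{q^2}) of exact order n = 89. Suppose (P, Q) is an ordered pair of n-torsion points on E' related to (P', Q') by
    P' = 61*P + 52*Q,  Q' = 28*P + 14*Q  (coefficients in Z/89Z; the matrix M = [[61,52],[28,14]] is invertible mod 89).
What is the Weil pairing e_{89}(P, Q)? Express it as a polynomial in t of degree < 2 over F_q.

51193570171647 + 161010654324735*t

e_{89} is bilinear + alternating on E[89], so e_{89}(61*P + 52*Q, 28*P + 14*Q) = e_{89}(P,Q)^(61*14-52*28).
61*14 - 52*28 = -602; reduced mod 89: det = 21, inverse 17.
Double-and-add over 1011001: 7-1 doublings, 4-1 additions; each step l_{T,T}/v_{2T} or l_{T,P'}/v at Q'+S for random S.
So e_{89}(P',Q') = 23706447414794 + 126032424830394*t.
Finally e_{89}(P,Q) = 51193570171647 + 161010654324735*t.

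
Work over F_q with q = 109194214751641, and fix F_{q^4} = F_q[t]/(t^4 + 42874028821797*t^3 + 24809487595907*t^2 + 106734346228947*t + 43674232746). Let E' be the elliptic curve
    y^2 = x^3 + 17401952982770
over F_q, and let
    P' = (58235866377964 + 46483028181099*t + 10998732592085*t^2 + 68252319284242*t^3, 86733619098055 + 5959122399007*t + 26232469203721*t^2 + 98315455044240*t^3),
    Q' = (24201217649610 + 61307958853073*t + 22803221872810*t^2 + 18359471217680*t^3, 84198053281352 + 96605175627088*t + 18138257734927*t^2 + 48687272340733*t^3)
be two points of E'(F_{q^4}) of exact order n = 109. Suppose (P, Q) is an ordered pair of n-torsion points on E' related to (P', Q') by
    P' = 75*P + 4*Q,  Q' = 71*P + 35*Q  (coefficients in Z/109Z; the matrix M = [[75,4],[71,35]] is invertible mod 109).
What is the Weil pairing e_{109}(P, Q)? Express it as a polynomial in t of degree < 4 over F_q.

e_{109} is bilinear + alternating on E[109], so e_{109}(75*P + 4*Q, 71*P + 35*Q) = e_{109}(P,Q)^(75*35-4*71).
det M = 75*35 - 4*71 = 2341 = 52 (mod 109); 52^{-1} = 65 (mod 109).
Build f_{109,P'} and f_{109,Q'} via the 7-bit ladder of 109=1101101_2; evaluate at shifted divisors; quotient in F_{109194214751641^4}.
So e_{109}(P',Q') = 14014280287127 + 34217958159275*t + 52527909809416*t^2 + 60157663017118*t^3.
Raise to 65: e(P,Q) = 11811823134197 + 49984268611422*t + 105136510430914*t^2 + 30846292452687*t^3 in mu_{109}.

11811823134197 + 49984268611422*t + 105136510430914*t^2 + 30846292452687*t^3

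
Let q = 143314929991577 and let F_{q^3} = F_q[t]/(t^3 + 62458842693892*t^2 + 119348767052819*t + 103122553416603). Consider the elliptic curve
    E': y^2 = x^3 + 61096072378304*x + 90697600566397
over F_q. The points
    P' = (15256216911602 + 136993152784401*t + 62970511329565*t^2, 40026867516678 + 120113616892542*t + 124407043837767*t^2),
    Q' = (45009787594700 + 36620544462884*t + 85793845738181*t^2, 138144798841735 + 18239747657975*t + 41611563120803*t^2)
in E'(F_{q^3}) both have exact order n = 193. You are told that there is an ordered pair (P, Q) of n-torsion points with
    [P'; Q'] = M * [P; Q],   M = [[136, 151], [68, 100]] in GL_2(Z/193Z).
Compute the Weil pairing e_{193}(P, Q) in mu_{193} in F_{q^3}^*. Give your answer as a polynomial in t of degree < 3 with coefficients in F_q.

94672125492161 + 35360508752447*t + 68086378440779*t^2

e_{193} is bilinear + alternating on E[193], so e_{193}(136*P + 151*Q, 68*P + 100*Q) = e_{193}(P,Q)^(136*100-151*68).
So e_{193}(P,Q) = e_{193}(P',Q')^{53}, since 51*53 = 1 mod 193.
Run Miller on y^2=x^3+61096072378304*x+90697600566397 over F_{143314929991577}: ladder 11000001 (8 bits); e = f_P(D_Q)/f_Q(D_P).
So e_{193}(P',Q') = 26307399560321 + 63013163910018*t + 77888184148278*t^2.
Raise to 53: e(P,Q) = 94672125492161 + 35360508752447*t + 68086378440779*t^2 in mu_{193}.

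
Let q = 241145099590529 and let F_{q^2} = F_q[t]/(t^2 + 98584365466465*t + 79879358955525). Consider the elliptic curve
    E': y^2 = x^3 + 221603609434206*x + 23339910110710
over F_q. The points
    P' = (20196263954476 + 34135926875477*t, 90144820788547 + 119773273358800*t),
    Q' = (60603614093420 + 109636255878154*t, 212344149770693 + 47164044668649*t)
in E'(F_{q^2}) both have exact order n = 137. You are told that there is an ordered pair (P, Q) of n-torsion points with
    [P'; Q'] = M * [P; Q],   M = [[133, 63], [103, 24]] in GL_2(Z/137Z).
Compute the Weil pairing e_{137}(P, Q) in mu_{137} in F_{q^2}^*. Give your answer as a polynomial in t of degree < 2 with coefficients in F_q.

154269658179536 + 22056217602345*t

The 137-Weil pairing on E[137] over F_{241145099590529} is alternating-bilinear: e_{137}(P',Q') = e_{137}(P,Q)^det(M).
133*24 - 63*103 = -3297; reduced mod 137: det = 128, inverse 76.
8-bit Miller (10001001) on E'/F_{241145099590529} with a'=221603609434206, b'=23339910110710: accumulate tangent/chord ratios at Q'+S and P'+S'.
The quotient is 128200068788613 + 72776527665912*t.
e_{137}(P,Q) = (128200068788613 + 72776527665912*t)^{76} = 154269658179536 + 22056217602345*t.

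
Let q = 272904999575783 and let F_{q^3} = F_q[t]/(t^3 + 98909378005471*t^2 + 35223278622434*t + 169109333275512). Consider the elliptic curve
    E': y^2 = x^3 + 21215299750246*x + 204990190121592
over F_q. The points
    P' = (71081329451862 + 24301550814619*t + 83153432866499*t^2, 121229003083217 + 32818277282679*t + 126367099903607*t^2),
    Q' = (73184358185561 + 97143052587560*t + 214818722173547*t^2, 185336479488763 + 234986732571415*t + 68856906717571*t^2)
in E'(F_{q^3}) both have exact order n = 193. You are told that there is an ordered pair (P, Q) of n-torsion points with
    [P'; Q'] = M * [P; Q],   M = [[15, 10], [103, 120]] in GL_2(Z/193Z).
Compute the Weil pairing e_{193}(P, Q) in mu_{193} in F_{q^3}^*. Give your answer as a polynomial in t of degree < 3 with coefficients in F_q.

Under M = [[15,10],[103,120]] in GL_2(Z/193), e_{193}(P',Q') = e_{193}(P,Q)^(15*120-10*103 mod 193).
Inverting 191 mod 193: 96. Thus e_{193}(P,Q) = e(P',Q')^{96}.
Run Miller on y^2=x^3+21215299750246*x+204990190121592 over F_{272904999575783}: ladder 11000001 (8 bits); e = f_P(D_Q)/f_Q(D_P).
The quotient is 1108984244372 + 85804681158017*t + 229779107785294*t^2.
Finally e_{193}(P,Q) = 14275959804923 + 18190773192435*t + 168147646685461*t^2.

14275959804923 + 18190773192435*t + 168147646685461*t^2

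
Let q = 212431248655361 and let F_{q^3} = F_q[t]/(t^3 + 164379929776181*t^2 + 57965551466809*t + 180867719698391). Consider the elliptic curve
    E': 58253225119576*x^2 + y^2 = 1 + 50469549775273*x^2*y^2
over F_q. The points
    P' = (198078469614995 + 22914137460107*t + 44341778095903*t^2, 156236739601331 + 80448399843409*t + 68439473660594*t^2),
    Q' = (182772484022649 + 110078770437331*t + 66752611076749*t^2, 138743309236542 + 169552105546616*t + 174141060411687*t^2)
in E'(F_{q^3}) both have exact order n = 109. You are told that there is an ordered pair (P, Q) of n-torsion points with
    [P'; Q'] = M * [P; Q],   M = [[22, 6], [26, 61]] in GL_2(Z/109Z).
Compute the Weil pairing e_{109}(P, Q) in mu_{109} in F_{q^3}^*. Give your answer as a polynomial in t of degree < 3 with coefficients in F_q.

The 109-Weil pairing on E[109] over F_{212431248655361} is alternating-bilinear: e_{109}(P',Q') = e_{109}(P,Q)^det(M).
det(M) mod 109 = 96; its inverse in (Z/109)^* is 67 (check: 96*67 mod 109 = 1).
Edwards->Montgomery: u=(1+y)/(1-y), v=u/x -> 175922804699924v^2=u^3+12737661011033u^2+u; then x_W=55053730999916u+195146503028609: y^2=x^3+57284529651382*x+189455534995219.
Double-and-add over 1101101: 7-1 doublings, 5-1 additions; each step l_{T,T}/v_{2T} or l_{T,P'}/v at Q'+S for random S.
Result: e(P',Q') = 90689964498347 + 208700139456319*t + 150955703867562*t^2.
(90689964498347 + 208700139456319*t + 150955703867562*t^2)^{67} mod (212431248655361,f) = 194411073341705 + 120338981239499*t + 93457276553001*t^2.

194411073341705 + 120338981239499*t + 93457276553001*t^2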